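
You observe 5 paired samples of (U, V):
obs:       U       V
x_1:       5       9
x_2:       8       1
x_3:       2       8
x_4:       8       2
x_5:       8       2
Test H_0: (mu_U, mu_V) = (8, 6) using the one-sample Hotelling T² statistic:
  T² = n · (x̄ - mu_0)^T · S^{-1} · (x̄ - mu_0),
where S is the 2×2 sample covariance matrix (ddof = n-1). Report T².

Step 1 — sample mean vector:
  mean(U) = (5 + 8 + 2 + 8 + 8) / 5 = 31/5 = 6.2
  mean(V) = (9 + 1 + 8 + 2 + 2) / 5 = 22/5 = 4.4
  x̄ = (6.2, 4.4),  deviation x̄ - mu_0 = (6.2, 4.4) - (8, 6) = (-1.8, -1.6).

Step 2 — sample covariance matrix, S[i,j] = (1/(n-1)) · Σ_k (x_{k,i} - mean_i) · (x_{k,j} - mean_j), divisor n-1 = 4:
  S[U,U] = ((-1.2)·(-1.2) + (1.8)·(1.8) + (-4.2)·(-4.2) + (1.8)·(1.8) + (1.8)·(1.8)) / 4 = 28.8/4 = 7.2
  S[U,V] = ((-1.2)·(4.6) + (1.8)·(-3.4) + (-4.2)·(3.6) + (1.8)·(-2.4) + (1.8)·(-2.4)) / 4 = -35.4/4 = -8.85
  S[V,V] = ((4.6)·(4.6) + (-3.4)·(-3.4) + (3.6)·(3.6) + (-2.4)·(-2.4) + (-2.4)·(-2.4)) / 4 = 57.2/4 = 14.3
  S = [[7.2, -8.85],
 [-8.85, 14.3]].

Step 3 — invert S. det(S) = 7.2·14.3 - (-8.85)² = 24.6375.
  S^{-1} = (1/det) · [[d, -b], [-b, a]] = [[0.5804, 0.3592],
 [0.3592, 0.2922]].

Step 4 — quadratic form (x̄ - mu_0)^T · S^{-1} · (x̄ - mu_0):
  S^{-1} · (x̄ - mu_0) = (-1.6195, -1.1142),
  (x̄ - mu_0)^T · [...] = (-1.8)·(-1.6195) + (-1.6)·(-1.1142) = 4.6977.

Step 5 — scale by n: T² = 5 · 4.6977 = 23.4886.

T² ≈ 23.4886


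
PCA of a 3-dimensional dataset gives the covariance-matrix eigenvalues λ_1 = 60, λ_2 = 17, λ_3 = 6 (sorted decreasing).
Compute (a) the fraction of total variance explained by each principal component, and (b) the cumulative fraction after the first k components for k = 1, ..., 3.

Step 1 — total variance = trace(Sigma) = Σ λ_i = 60 + 17 + 6 = 83.

Step 2 — fraction explained by component i = λ_i / Σ λ:
  PC1: 60/83 = 0.7229
  PC2: 17/83 = 0.2048
  PC3: 6/83 = 0.0723

Step 3 — cumulative fraction after k components = (λ_1 + ... + λ_k) / Σ λ:
  k = 1: 60/83 = 0.7229
  k = 2: (60 + 17)/83 = 77/83 = 0.9277
  k = 3: (60 + 17 + 6)/83 = 83/83 = 1

Summary (fraction, with percent):

explained: PC1 0.7229 (72.29%), PC2 0.2048 (20.48%), PC3 0.0723 (7.23%);  cumulative: 0.7229, 0.9277, 1


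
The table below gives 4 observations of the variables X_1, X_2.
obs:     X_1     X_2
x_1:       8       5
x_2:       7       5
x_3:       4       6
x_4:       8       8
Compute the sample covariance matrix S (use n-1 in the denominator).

Step 1 — column means:
  mean(X_1) = (8 + 7 + 4 + 8) / 4 = 27/4 = 6.75
  mean(X_2) = (5 + 5 + 6 + 8) / 4 = 24/4 = 6

Step 2 — sample covariance S[i,j] = (1/(n-1)) · Σ_k (x_{k,i} - mean_i) · (x_{k,j} - mean_j), with n-1 = 3.
  S[X_1,X_1] = ((1.25)·(1.25) + (0.25)·(0.25) + (-2.75)·(-2.75) + (1.25)·(1.25)) / 3 = 10.75/3 = 3.5833
  S[X_1,X_2] = ((1.25)·(-1) + (0.25)·(-1) + (-2.75)·(0) + (1.25)·(2)) / 3 = 1/3 = 0.3333
  S[X_2,X_2] = ((-1)·(-1) + (-1)·(-1) + (0)·(0) + (2)·(2)) / 3 = 6/3 = 2

S is symmetric (S[j,i] = S[i,j]). Assembling:

S = [[3.5833, 0.3333],
 [0.3333, 2]]


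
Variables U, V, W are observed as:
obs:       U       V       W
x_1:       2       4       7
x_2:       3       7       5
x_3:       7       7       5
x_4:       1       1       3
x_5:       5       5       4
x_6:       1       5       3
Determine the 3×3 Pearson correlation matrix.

Step 1 — column means:
  mean(U) = (2 + 3 + 7 + 1 + 5 + 1) / 6 = 19/6 = 3.1667
  mean(V) = (4 + 7 + 7 + 1 + 5 + 5) / 6 = 29/6 = 4.8333
  mean(W) = (7 + 5 + 5 + 3 + 4 + 3) / 6 = 27/6 = 4.5

Step 2 — sample variances and covariances s[i,j] = (1/(n-1)) · Σ_k (x_{k,i} - mean_i) · (x_{k,j} - mean_j), with n-1 = 5:
  s[U,U] = ((-1.1667)·(-1.1667) + (-0.1667)·(-0.1667) + (3.8333)·(3.8333) + (-2.1667)·(-2.1667) + (1.8333)·(1.8333) + (-2.1667)·(-2.1667)) / 5 = 28.8333/5 = 5.7667
  s[U,V] = ((-1.1667)·(-0.8333) + (-0.1667)·(2.1667) + (3.8333)·(2.1667) + (-2.1667)·(-3.8333) + (1.8333)·(0.1667) + (-2.1667)·(0.1667)) / 5 = 17.1667/5 = 3.4333
  s[U,W] = ((-1.1667)·(2.5) + (-0.1667)·(0.5) + (3.8333)·(0.5) + (-2.1667)·(-1.5) + (1.8333)·(-0.5) + (-2.1667)·(-1.5)) / 5 = 4.5/5 = 0.9
  s[V,V] = ((-0.8333)·(-0.8333) + (2.1667)·(2.1667) + (2.1667)·(2.1667) + (-3.8333)·(-3.8333) + (0.1667)·(0.1667) + (0.1667)·(0.1667)) / 5 = 24.8333/5 = 4.9667
  s[V,W] = ((-0.8333)·(2.5) + (2.1667)·(0.5) + (2.1667)·(0.5) + (-3.8333)·(-1.5) + (0.1667)·(-0.5) + (0.1667)·(-1.5)) / 5 = 5.5/5 = 1.1
  s[W,W] = ((2.5)·(2.5) + (0.5)·(0.5) + (0.5)·(0.5) + (-1.5)·(-1.5) + (-0.5)·(-0.5) + (-1.5)·(-1.5)) / 5 = 11.5/5 = 2.3
  Sample standard deviations s_i = √(s[i,i]):
  s(U) = √(5.7667) = 2.4014
  s(V) = √(4.9667) = 2.2286
  s(W) = √(2.3) = 1.5166

Step 3 — r_{ij} = s_{ij} / (s_i · s_j):
  r[U,U] = 1 (diagonal).
  r[U,V] = 3.4333 / (2.4014 · 2.2286) = 3.4333 / 5.3517 = 0.6415
  r[U,W] = 0.9 / (2.4014 · 1.5166) = 0.9 / 3.6419 = 0.2471
  r[V,V] = 1 (diagonal).
  r[V,W] = 1.1 / (2.2286 · 1.5166) = 1.1 / 3.3798 = 0.3255
  r[W,W] = 1 (diagonal).

R is symmetric with unit diagonal. Assembling:

R = [[1, 0.6415, 0.2471],
 [0.6415, 1, 0.3255],
 [0.2471, 0.3255, 1]]


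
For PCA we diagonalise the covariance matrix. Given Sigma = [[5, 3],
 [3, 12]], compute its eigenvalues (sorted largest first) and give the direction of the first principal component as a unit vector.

Step 1 — characteristic polynomial of 2×2 Sigma:
  det(Sigma - λI) = λ² - trace · λ + det = 0.
  trace = 5 + 12 = 17, det = 5·12 - (3)² = 51.
Step 2 — discriminant:
  Δ = trace² - 4·det = 289 - 204 = 85.
Step 3 — eigenvalues:
  λ = (trace ± √Δ)/2 = (17 ± 9.2195)/2,
  λ_1 = 13.1098,  λ_2 = 3.8902.

Step 4 — unit eigenvector for λ_1: solve (Sigma - λ_1 I)v = 0. First row:
  (5 - 13.1098)·v_x + (3)·v_y = 0, i.e. (-8.1098)·v_x + (3)·v_y = 0,
  so v ∝ (b, λ_1 - a) = (3, 8.1098) = u.
  ||u|| = √((3)² + (8.1098)²) = √(74.7684) ≈ 8.6469,
  v_1 = u/||u|| ≈ (0.3469, 0.9379) (||v_1|| = 1).

λ_1 = 13.1098,  λ_2 = 3.8902;  v_1 ≈ (0.3469, 0.9379)


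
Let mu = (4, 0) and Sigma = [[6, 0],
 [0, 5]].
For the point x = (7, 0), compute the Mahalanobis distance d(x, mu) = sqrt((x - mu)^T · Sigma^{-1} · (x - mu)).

Step 1 — centre the observation: (x - mu) = (3, 0).

Step 2 — invert Sigma. det(Sigma) = 6·5 - (0)² = 30.
  Sigma^{-1} = (1/det) · [[d, -b], [-b, a]] = [[0.1667, 0],
 [0, 0.2]].

Step 3 — form the quadratic (x - mu)^T · Sigma^{-1} · (x - mu):
  Sigma^{-1} · (x - mu) = (0.5, 0).
  (x - mu)^T · [Sigma^{-1} · (x - mu)] = (3)·(0.5) + (0)·(0) = 1.5.

Step 4 — take square root: d = √(1.5) ≈ 1.2247.

d(x, mu) = √(1.5) ≈ 1.2247


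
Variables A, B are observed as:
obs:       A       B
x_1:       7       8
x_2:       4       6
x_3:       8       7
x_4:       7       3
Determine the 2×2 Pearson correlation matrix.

Step 1 — column means:
  mean(A) = (7 + 4 + 8 + 7) / 4 = 26/4 = 6.5
  mean(B) = (8 + 6 + 7 + 3) / 4 = 24/4 = 6

Step 2 — sample variances and covariances s[i,j] = (1/(n-1)) · Σ_k (x_{k,i} - mean_i) · (x_{k,j} - mean_j), with n-1 = 3:
  s[A,A] = ((0.5)·(0.5) + (-2.5)·(-2.5) + (1.5)·(1.5) + (0.5)·(0.5)) / 3 = 9/3 = 3
  s[A,B] = ((0.5)·(2) + (-2.5)·(0) + (1.5)·(1) + (0.5)·(-3)) / 3 = 1/3 = 0.3333
  s[B,B] = ((2)·(2) + (0)·(0) + (1)·(1) + (-3)·(-3)) / 3 = 14/3 = 4.6667
  Sample standard deviations s_i = √(s[i,i]):
  s(A) = √(3) = 1.7321
  s(B) = √(4.6667) = 2.1602

Step 3 — r_{ij} = s_{ij} / (s_i · s_j):
  r[A,A] = 1 (diagonal).
  r[A,B] = 0.3333 / (1.7321 · 2.1602) = 0.3333 / 3.7417 = 0.0891
  r[B,B] = 1 (diagonal).

R is symmetric with unit diagonal. Assembling:

R = [[1, 0.0891],
 [0.0891, 1]]


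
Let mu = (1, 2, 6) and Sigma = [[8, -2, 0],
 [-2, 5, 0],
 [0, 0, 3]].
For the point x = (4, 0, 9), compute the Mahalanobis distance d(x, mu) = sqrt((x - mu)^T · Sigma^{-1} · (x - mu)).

Step 1 — centre the observation: (x - mu) = (3, -2, 3).

Step 2 — invert Sigma (cofactor / det for 3×3, or solve directly):
  Sigma^{-1} = [[0.1389, 0.0556, 0],
 [0.0556, 0.2222, 0],
 [0, 0, 0.3333]].

Step 3 — form the quadratic (x - mu)^T · Sigma^{-1} · (x - mu):
  Sigma^{-1} · (x - mu) = (0.3056, -0.2778, 1).
  (x - mu)^T · [Sigma^{-1} · (x - mu)] = (3)·(0.3056) + (-2)·(-0.2778) + (3)·(1) = 4.4722.

Step 4 — take square root: d = √(4.4722) ≈ 2.1148.

d(x, mu) = √(4.4722) ≈ 2.1148


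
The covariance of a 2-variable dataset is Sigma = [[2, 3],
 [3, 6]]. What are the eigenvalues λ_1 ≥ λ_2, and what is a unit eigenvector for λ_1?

Step 1 — characteristic polynomial of 2×2 Sigma:
  det(Sigma - λI) = λ² - trace · λ + det = 0.
  trace = 2 + 6 = 8, det = 2·6 - (3)² = 3.
Step 2 — discriminant:
  Δ = trace² - 4·det = 64 - 12 = 52.
Step 3 — eigenvalues:
  λ = (trace ± √Δ)/2 = (8 ± 7.2111)/2,
  λ_1 = 7.6056,  λ_2 = 0.3944.

Step 4 — unit eigenvector for λ_1: solve (Sigma - λ_1 I)v = 0. First row:
  (2 - 7.6056)·v_x + (3)·v_y = 0, i.e. (-5.6056)·v_x + (3)·v_y = 0,
  so v ∝ (b, λ_1 - a) = (3, 5.6056) = u.
  ||u|| = √((3)² + (5.6056)²) = √(40.4222) ≈ 6.3578,
  v_1 = u/||u|| ≈ (0.4719, 0.8817) (||v_1|| = 1).

λ_1 = 7.6056,  λ_2 = 0.3944;  v_1 ≈ (0.4719, 0.8817)


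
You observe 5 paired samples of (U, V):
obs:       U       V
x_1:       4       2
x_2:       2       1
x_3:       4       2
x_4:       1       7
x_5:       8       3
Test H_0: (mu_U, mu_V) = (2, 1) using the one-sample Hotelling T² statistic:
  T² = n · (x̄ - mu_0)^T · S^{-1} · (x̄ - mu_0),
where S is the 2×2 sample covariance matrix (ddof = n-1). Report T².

Step 1 — sample mean vector:
  mean(U) = (4 + 2 + 4 + 1 + 8) / 5 = 19/5 = 3.8
  mean(V) = (2 + 1 + 2 + 7 + 3) / 5 = 15/5 = 3
  x̄ = (3.8, 3),  deviation x̄ - mu_0 = (3.8, 3) - (2, 1) = (1.8, 2).

Step 2 — sample covariance matrix, S[i,j] = (1/(n-1)) · Σ_k (x_{k,i} - mean_i) · (x_{k,j} - mean_j), divisor n-1 = 4:
  S[U,U] = ((0.2)·(0.2) + (-1.8)·(-1.8) + (0.2)·(0.2) + (-2.8)·(-2.8) + (4.2)·(4.2)) / 4 = 28.8/4 = 7.2
  S[U,V] = ((0.2)·(-1) + (-1.8)·(-2) + (0.2)·(-1) + (-2.8)·(4) + (4.2)·(0)) / 4 = -8/4 = -2
  S[V,V] = ((-1)·(-1) + (-2)·(-2) + (-1)·(-1) + (4)·(4) + (0)·(0)) / 4 = 22/4 = 5.5
  S = [[7.2, -2],
 [-2, 5.5]].

Step 3 — invert S. det(S) = 7.2·5.5 - (-2)² = 35.6.
  S^{-1} = (1/det) · [[d, -b], [-b, a]] = [[0.1545, 0.0562],
 [0.0562, 0.2022]].

Step 4 — quadratic form (x̄ - mu_0)^T · S^{-1} · (x̄ - mu_0):
  S^{-1} · (x̄ - mu_0) = (0.3904, 0.5056),
  (x̄ - mu_0)^T · [...] = (1.8)·(0.3904) + (2)·(0.5056) = 1.714.

Step 5 — scale by n: T² = 5 · 1.714 = 8.5702.

T² ≈ 8.5702


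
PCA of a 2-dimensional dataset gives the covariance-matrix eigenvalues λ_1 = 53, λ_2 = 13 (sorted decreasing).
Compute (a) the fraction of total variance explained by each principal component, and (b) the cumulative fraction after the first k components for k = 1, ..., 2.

Step 1 — total variance = trace(Sigma) = Σ λ_i = 53 + 13 = 66.

Step 2 — fraction explained by component i = λ_i / Σ λ:
  PC1: 53/66 = 0.803
  PC2: 13/66 = 0.197

Step 3 — cumulative fraction after k components = (λ_1 + ... + λ_k) / Σ λ:
  k = 1: 53/66 = 0.803
  k = 2: (53 + 13)/66 = 66/66 = 1

Summary (fraction, with percent):

explained: PC1 0.803 (80.3%), PC2 0.197 (19.7%);  cumulative: 0.803, 1


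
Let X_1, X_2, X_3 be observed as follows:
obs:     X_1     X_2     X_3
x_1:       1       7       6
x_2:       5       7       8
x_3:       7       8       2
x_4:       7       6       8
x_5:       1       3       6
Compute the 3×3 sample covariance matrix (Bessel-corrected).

Step 1 — column means:
  mean(X_1) = (1 + 5 + 7 + 7 + 1) / 5 = 21/5 = 4.2
  mean(X_2) = (7 + 7 + 8 + 6 + 3) / 5 = 31/5 = 6.2
  mean(X_3) = (6 + 8 + 2 + 8 + 6) / 5 = 30/5 = 6

Step 2 — sample covariance S[i,j] = (1/(n-1)) · Σ_k (x_{k,i} - mean_i) · (x_{k,j} - mean_j), with n-1 = 4.
  S[X_1,X_1] = ((-3.2)·(-3.2) + (0.8)·(0.8) + (2.8)·(2.8) + (2.8)·(2.8) + (-3.2)·(-3.2)) / 4 = 36.8/4 = 9.2
  S[X_1,X_2] = ((-3.2)·(0.8) + (0.8)·(0.8) + (2.8)·(1.8) + (2.8)·(-0.2) + (-3.2)·(-3.2)) / 4 = 12.8/4 = 3.2
  S[X_1,X_3] = ((-3.2)·(0) + (0.8)·(2) + (2.8)·(-4) + (2.8)·(2) + (-3.2)·(0)) / 4 = -4/4 = -1
  S[X_2,X_2] = ((0.8)·(0.8) + (0.8)·(0.8) + (1.8)·(1.8) + (-0.2)·(-0.2) + (-3.2)·(-3.2)) / 4 = 14.8/4 = 3.7
  S[X_2,X_3] = ((0.8)·(0) + (0.8)·(2) + (1.8)·(-4) + (-0.2)·(2) + (-3.2)·(0)) / 4 = -6/4 = -1.5
  S[X_3,X_3] = ((0)·(0) + (2)·(2) + (-4)·(-4) + (2)·(2) + (0)·(0)) / 4 = 24/4 = 6

S is symmetric (S[j,i] = S[i,j]). Assembling:

S = [[9.2, 3.2, -1],
 [3.2, 3.7, -1.5],
 [-1, -1.5, 6]]


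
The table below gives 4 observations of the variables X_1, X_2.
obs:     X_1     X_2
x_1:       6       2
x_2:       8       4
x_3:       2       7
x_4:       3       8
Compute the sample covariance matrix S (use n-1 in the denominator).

Step 1 — column means:
  mean(X_1) = (6 + 8 + 2 + 3) / 4 = 19/4 = 4.75
  mean(X_2) = (2 + 4 + 7 + 8) / 4 = 21/4 = 5.25

Step 2 — sample covariance S[i,j] = (1/(n-1)) · Σ_k (x_{k,i} - mean_i) · (x_{k,j} - mean_j), with n-1 = 3.
  S[X_1,X_1] = ((1.25)·(1.25) + (3.25)·(3.25) + (-2.75)·(-2.75) + (-1.75)·(-1.75)) / 3 = 22.75/3 = 7.5833
  S[X_1,X_2] = ((1.25)·(-3.25) + (3.25)·(-1.25) + (-2.75)·(1.75) + (-1.75)·(2.75)) / 3 = -17.75/3 = -5.9167
  S[X_2,X_2] = ((-3.25)·(-3.25) + (-1.25)·(-1.25) + (1.75)·(1.75) + (2.75)·(2.75)) / 3 = 22.75/3 = 7.5833

S is symmetric (S[j,i] = S[i,j]). Assembling:

S = [[7.5833, -5.9167],
 [-5.9167, 7.5833]]


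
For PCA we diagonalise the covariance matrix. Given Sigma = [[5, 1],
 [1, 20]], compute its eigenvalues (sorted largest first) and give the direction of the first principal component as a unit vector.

Step 1 — characteristic polynomial of 2×2 Sigma:
  det(Sigma - λI) = λ² - trace · λ + det = 0.
  trace = 5 + 20 = 25, det = 5·20 - (1)² = 99.
Step 2 — discriminant:
  Δ = trace² - 4·det = 625 - 396 = 229.
Step 3 — eigenvalues:
  λ = (trace ± √Δ)/2 = (25 ± 15.1327)/2,
  λ_1 = 20.0664,  λ_2 = 4.9336.

Step 4 — unit eigenvector for λ_1: solve (Sigma - λ_1 I)v = 0. First row:
  (5 - 20.0664)·v_x + (1)·v_y = 0, i.e. (-15.0664)·v_x + (1)·v_y = 0,
  so v ∝ (b, λ_1 - a) = (1, 15.0664) = u.
  ||u|| = √((1)² + (15.0664)²) = √(227.9956) ≈ 15.0995,
  v_1 = u/||u|| ≈ (0.0662, 0.9978) (||v_1|| = 1).

λ_1 = 20.0664,  λ_2 = 4.9336;  v_1 ≈ (0.0662, 0.9978)


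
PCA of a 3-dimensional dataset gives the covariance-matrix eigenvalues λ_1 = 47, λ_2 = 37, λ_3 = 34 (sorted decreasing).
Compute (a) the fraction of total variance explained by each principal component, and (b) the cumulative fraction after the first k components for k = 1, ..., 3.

Step 1 — total variance = trace(Sigma) = Σ λ_i = 47 + 37 + 34 = 118.

Step 2 — fraction explained by component i = λ_i / Σ λ:
  PC1: 47/118 = 0.3983
  PC2: 37/118 = 0.3136
  PC3: 34/118 = 0.2881

Step 3 — cumulative fraction after k components = (λ_1 + ... + λ_k) / Σ λ:
  k = 1: 47/118 = 0.3983
  k = 2: (47 + 37)/118 = 84/118 = 0.7119
  k = 3: (47 + 37 + 34)/118 = 118/118 = 1

Summary (fraction, with percent):

explained: PC1 0.3983 (39.83%), PC2 0.3136 (31.36%), PC3 0.2881 (28.81%);  cumulative: 0.3983, 0.7119, 1


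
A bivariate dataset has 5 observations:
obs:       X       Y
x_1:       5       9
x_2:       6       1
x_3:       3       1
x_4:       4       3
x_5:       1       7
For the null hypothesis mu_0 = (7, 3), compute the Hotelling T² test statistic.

Step 1 — sample mean vector:
  mean(X) = (5 + 6 + 3 + 4 + 1) / 5 = 19/5 = 3.8
  mean(Y) = (9 + 1 + 1 + 3 + 7) / 5 = 21/5 = 4.2
  x̄ = (3.8, 4.2),  deviation x̄ - mu_0 = (3.8, 4.2) - (7, 3) = (-3.2, 1.2).

Step 2 — sample covariance matrix, S[i,j] = (1/(n-1)) · Σ_k (x_{k,i} - mean_i) · (x_{k,j} - mean_j), divisor n-1 = 4:
  S[X,X] = ((1.2)·(1.2) + (2.2)·(2.2) + (-0.8)·(-0.8) + (0.2)·(0.2) + (-2.8)·(-2.8)) / 4 = 14.8/4 = 3.7
  S[X,Y] = ((1.2)·(4.8) + (2.2)·(-3.2) + (-0.8)·(-3.2) + (0.2)·(-1.2) + (-2.8)·(2.8)) / 4 = -6.8/4 = -1.7
  S[Y,Y] = ((4.8)·(4.8) + (-3.2)·(-3.2) + (-3.2)·(-3.2) + (-1.2)·(-1.2) + (2.8)·(2.8)) / 4 = 52.8/4 = 13.2
  S = [[3.7, -1.7],
 [-1.7, 13.2]].

Step 3 — invert S. det(S) = 3.7·13.2 - (-1.7)² = 45.95.
  S^{-1} = (1/det) · [[d, -b], [-b, a]] = [[0.2873, 0.037],
 [0.037, 0.0805]].

Step 4 — quadratic form (x̄ - mu_0)^T · S^{-1} · (x̄ - mu_0):
  S^{-1} · (x̄ - mu_0) = (-0.8749, -0.0218),
  (x̄ - mu_0)^T · [...] = (-3.2)·(-0.8749) + (1.2)·(-0.0218) = 2.7734.

Step 5 — scale by n: T² = 5 · 2.7734 = 13.8672.

T² ≈ 13.8672


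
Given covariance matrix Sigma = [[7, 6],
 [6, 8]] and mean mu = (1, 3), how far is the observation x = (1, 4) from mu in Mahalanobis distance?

Step 1 — centre the observation: (x - mu) = (0, 1).

Step 2 — invert Sigma. det(Sigma) = 7·8 - (6)² = 20.
  Sigma^{-1} = (1/det) · [[d, -b], [-b, a]] = [[0.4, -0.3],
 [-0.3, 0.35]].

Step 3 — form the quadratic (x - mu)^T · Sigma^{-1} · (x - mu):
  Sigma^{-1} · (x - mu) = (-0.3, 0.35).
  (x - mu)^T · [Sigma^{-1} · (x - mu)] = (0)·(-0.3) + (1)·(0.35) = 0.35.

Step 4 — take square root: d = √(0.35) ≈ 0.5916.

d(x, mu) = √(0.35) ≈ 0.5916


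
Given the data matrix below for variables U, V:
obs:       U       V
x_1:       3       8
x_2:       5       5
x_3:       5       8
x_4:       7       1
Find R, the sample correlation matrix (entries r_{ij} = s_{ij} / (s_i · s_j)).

Step 1 — column means:
  mean(U) = (3 + 5 + 5 + 7) / 4 = 20/4 = 5
  mean(V) = (8 + 5 + 8 + 1) / 4 = 22/4 = 5.5

Step 2 — sample variances and covariances s[i,j] = (1/(n-1)) · Σ_k (x_{k,i} - mean_i) · (x_{k,j} - mean_j), with n-1 = 3:
  s[U,U] = ((-2)·(-2) + (0)·(0) + (0)·(0) + (2)·(2)) / 3 = 8/3 = 2.6667
  s[U,V] = ((-2)·(2.5) + (0)·(-0.5) + (0)·(2.5) + (2)·(-4.5)) / 3 = -14/3 = -4.6667
  s[V,V] = ((2.5)·(2.5) + (-0.5)·(-0.5) + (2.5)·(2.5) + (-4.5)·(-4.5)) / 3 = 33/3 = 11
  Sample standard deviations s_i = √(s[i,i]):
  s(U) = √(2.6667) = 1.633
  s(V) = √(11) = 3.3166

Step 3 — r_{ij} = s_{ij} / (s_i · s_j):
  r[U,U] = 1 (diagonal).
  r[U,V] = -4.6667 / (1.633 · 3.3166) = -4.6667 / 5.416 = -0.8616
  r[V,V] = 1 (diagonal).

R is symmetric with unit diagonal. Assembling:

R = [[1, -0.8616],
 [-0.8616, 1]]


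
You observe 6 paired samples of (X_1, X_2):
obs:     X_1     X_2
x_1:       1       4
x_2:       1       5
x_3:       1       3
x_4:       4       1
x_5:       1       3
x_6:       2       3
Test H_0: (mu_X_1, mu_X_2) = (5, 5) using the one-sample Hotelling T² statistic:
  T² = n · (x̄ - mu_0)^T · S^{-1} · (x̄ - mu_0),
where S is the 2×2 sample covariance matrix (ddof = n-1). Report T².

Step 1 — sample mean vector:
  mean(X_1) = (1 + 1 + 1 + 4 + 1 + 2) / 6 = 10/6 = 1.6667
  mean(X_2) = (4 + 5 + 3 + 1 + 3 + 3) / 6 = 19/6 = 3.1667
  x̄ = (1.6667, 3.1667),  deviation x̄ - mu_0 = (1.6667, 3.1667) - (5, 5) = (-3.3333, -1.8333).

Step 2 — sample covariance matrix, S[i,j] = (1/(n-1)) · Σ_k (x_{k,i} - mean_i) · (x_{k,j} - mean_j), divisor n-1 = 5:
  S[X_1,X_1] = ((-0.6667)·(-0.6667) + (-0.6667)·(-0.6667) + (-0.6667)·(-0.6667) + (2.3333)·(2.3333) + (-0.6667)·(-0.6667) + (0.3333)·(0.3333)) / 5 = 7.3333/5 = 1.4667
  S[X_1,X_2] = ((-0.6667)·(0.8333) + (-0.6667)·(1.8333) + (-0.6667)·(-0.1667) + (2.3333)·(-2.1667) + (-0.6667)·(-0.1667) + (0.3333)·(-0.1667)) / 5 = -6.6667/5 = -1.3333
  S[X_2,X_2] = ((0.8333)·(0.8333) + (1.8333)·(1.8333) + (-0.1667)·(-0.1667) + (-2.1667)·(-2.1667) + (-0.1667)·(-0.1667) + (-0.1667)·(-0.1667)) / 5 = 8.8333/5 = 1.7667
  S = [[1.4667, -1.3333],
 [-1.3333, 1.7667]].

Step 3 — invert S. det(S) = 1.4667·1.7667 - (-1.3333)² = 0.8133.
  S^{-1} = (1/det) · [[d, -b], [-b, a]] = [[2.1721, 1.6393],
 [1.6393, 1.8033]].

Step 4 — quadratic form (x̄ - mu_0)^T · S^{-1} · (x̄ - mu_0):
  S^{-1} · (x̄ - mu_0) = (-10.2459, -8.7705),
  (x̄ - mu_0)^T · [...] = (-3.3333)·(-10.2459) + (-1.8333)·(-8.7705) = 50.2322.

Step 5 — scale by n: T² = 6 · 50.2322 = 301.3934.

T² ≈ 301.3934


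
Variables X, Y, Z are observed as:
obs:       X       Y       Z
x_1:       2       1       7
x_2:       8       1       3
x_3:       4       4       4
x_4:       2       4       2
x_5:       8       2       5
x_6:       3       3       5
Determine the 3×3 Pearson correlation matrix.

Step 1 — column means:
  mean(X) = (2 + 8 + 4 + 2 + 8 + 3) / 6 = 27/6 = 4.5
  mean(Y) = (1 + 1 + 4 + 4 + 2 + 3) / 6 = 15/6 = 2.5
  mean(Z) = (7 + 3 + 4 + 2 + 5 + 5) / 6 = 26/6 = 4.3333

Step 2 — sample variances and covariances s[i,j] = (1/(n-1)) · Σ_k (x_{k,i} - mean_i) · (x_{k,j} - mean_j), with n-1 = 5:
  s[X,X] = ((-2.5)·(-2.5) + (3.5)·(3.5) + (-0.5)·(-0.5) + (-2.5)·(-2.5) + (3.5)·(3.5) + (-1.5)·(-1.5)) / 5 = 39.5/5 = 7.9
  s[X,Y] = ((-2.5)·(-1.5) + (3.5)·(-1.5) + (-0.5)·(1.5) + (-2.5)·(1.5) + (3.5)·(-0.5) + (-1.5)·(0.5)) / 5 = -8.5/5 = -1.7
  s[X,Z] = ((-2.5)·(2.6667) + (3.5)·(-1.3333) + (-0.5)·(-0.3333) + (-2.5)·(-2.3333) + (3.5)·(0.6667) + (-1.5)·(0.6667)) / 5 = -4/5 = -0.8
  s[Y,Y] = ((-1.5)·(-1.5) + (-1.5)·(-1.5) + (1.5)·(1.5) + (1.5)·(1.5) + (-0.5)·(-0.5) + (0.5)·(0.5)) / 5 = 9.5/5 = 1.9
  s[Y,Z] = ((-1.5)·(2.6667) + (-1.5)·(-1.3333) + (1.5)·(-0.3333) + (1.5)·(-2.3333) + (-0.5)·(0.6667) + (0.5)·(0.6667)) / 5 = -6/5 = -1.2
  s[Z,Z] = ((2.6667)·(2.6667) + (-1.3333)·(-1.3333) + (-0.3333)·(-0.3333) + (-2.3333)·(-2.3333) + (0.6667)·(0.6667) + (0.6667)·(0.6667)) / 5 = 15.3333/5 = 3.0667
  Sample standard deviations s_i = √(s[i,i]):
  s(X) = √(7.9) = 2.8107
  s(Y) = √(1.9) = 1.3784
  s(Z) = √(3.0667) = 1.7512

Step 3 — r_{ij} = s_{ij} / (s_i · s_j):
  r[X,X] = 1 (diagonal).
  r[X,Y] = -1.7 / (2.8107 · 1.3784) = -1.7 / 3.8743 = -0.4388
  r[X,Z] = -0.8 / (2.8107 · 1.7512) = -0.8 / 4.9221 = -0.1625
  r[Y,Y] = 1 (diagonal).
  r[Y,Z] = -1.2 / (1.3784 · 1.7512) = -1.2 / 2.4138 = -0.4971
  r[Z,Z] = 1 (diagonal).

R is symmetric with unit diagonal. Assembling:

R = [[1, -0.4388, -0.1625],
 [-0.4388, 1, -0.4971],
 [-0.1625, -0.4971, 1]]


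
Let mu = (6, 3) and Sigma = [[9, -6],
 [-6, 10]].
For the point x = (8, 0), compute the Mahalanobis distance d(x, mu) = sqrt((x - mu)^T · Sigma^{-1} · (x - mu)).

Step 1 — centre the observation: (x - mu) = (2, -3).

Step 2 — invert Sigma. det(Sigma) = 9·10 - (-6)² = 54.
  Sigma^{-1} = (1/det) · [[d, -b], [-b, a]] = [[0.1852, 0.1111],
 [0.1111, 0.1667]].

Step 3 — form the quadratic (x - mu)^T · Sigma^{-1} · (x - mu):
  Sigma^{-1} · (x - mu) = (0.037, -0.2778).
  (x - mu)^T · [Sigma^{-1} · (x - mu)] = (2)·(0.037) + (-3)·(-0.2778) = 0.9074.

Step 4 — take square root: d = √(0.9074) ≈ 0.9526.

d(x, mu) = √(0.9074) ≈ 0.9526


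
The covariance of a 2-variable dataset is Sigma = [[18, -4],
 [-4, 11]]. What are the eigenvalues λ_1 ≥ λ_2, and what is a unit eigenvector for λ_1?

Step 1 — characteristic polynomial of 2×2 Sigma:
  det(Sigma - λI) = λ² - trace · λ + det = 0.
  trace = 18 + 11 = 29, det = 18·11 - (-4)² = 182.
Step 2 — discriminant:
  Δ = trace² - 4·det = 841 - 728 = 113.
Step 3 — eigenvalues:
  λ = (trace ± √Δ)/2 = (29 ± 10.6301)/2,
  λ_1 = 19.8151,  λ_2 = 9.1849.

Step 4 — unit eigenvector for λ_1: solve (Sigma - λ_1 I)v = 0. First row:
  (18 - 19.8151)·v_x + (-4)·v_y = 0, i.e. (-1.8151)·v_x + (-4)·v_y = 0,
  so v ∝ (b, λ_1 - a) = (-4, 1.8151); multiply by -1 so the first entry is positive: u = (4, -1.8151).
  ||u|| = √((4)² + (-1.8151)²) = √(19.2945) ≈ 4.3925,
  v_1 = u/||u|| ≈ (0.9106, -0.4132) (||v_1|| = 1).

λ_1 = 19.8151,  λ_2 = 9.1849;  v_1 ≈ (0.9106, -0.4132)


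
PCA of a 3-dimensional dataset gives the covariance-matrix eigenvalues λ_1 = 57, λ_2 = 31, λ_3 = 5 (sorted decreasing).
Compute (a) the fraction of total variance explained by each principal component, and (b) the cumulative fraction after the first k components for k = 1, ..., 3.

Step 1 — total variance = trace(Sigma) = Σ λ_i = 57 + 31 + 5 = 93.

Step 2 — fraction explained by component i = λ_i / Σ λ:
  PC1: 57/93 = 0.6129
  PC2: 31/93 = 0.3333
  PC3: 5/93 = 0.0538

Step 3 — cumulative fraction after k components = (λ_1 + ... + λ_k) / Σ λ:
  k = 1: 57/93 = 0.6129
  k = 2: (57 + 31)/93 = 88/93 = 0.9462
  k = 3: (57 + 31 + 5)/93 = 93/93 = 1

Summary (fraction, with percent):

explained: PC1 0.6129 (61.29%), PC2 0.3333 (33.33%), PC3 0.0538 (5.38%);  cumulative: 0.6129, 0.9462, 1


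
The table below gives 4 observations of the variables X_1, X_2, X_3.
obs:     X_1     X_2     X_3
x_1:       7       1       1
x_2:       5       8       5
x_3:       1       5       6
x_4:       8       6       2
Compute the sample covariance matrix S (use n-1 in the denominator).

Step 1 — column means:
  mean(X_1) = (7 + 5 + 1 + 8) / 4 = 21/4 = 5.25
  mean(X_2) = (1 + 8 + 5 + 6) / 4 = 20/4 = 5
  mean(X_3) = (1 + 5 + 6 + 2) / 4 = 14/4 = 3.5

Step 2 — sample covariance S[i,j] = (1/(n-1)) · Σ_k (x_{k,i} - mean_i) · (x_{k,j} - mean_j), with n-1 = 3.
  S[X_1,X_1] = ((1.75)·(1.75) + (-0.25)·(-0.25) + (-4.25)·(-4.25) + (2.75)·(2.75)) / 3 = 28.75/3 = 9.5833
  S[X_1,X_2] = ((1.75)·(-4) + (-0.25)·(3) + (-4.25)·(0) + (2.75)·(1)) / 3 = -5/3 = -1.6667
  S[X_1,X_3] = ((1.75)·(-2.5) + (-0.25)·(1.5) + (-4.25)·(2.5) + (2.75)·(-1.5)) / 3 = -19.5/3 = -6.5
  S[X_2,X_2] = ((-4)·(-4) + (3)·(3) + (0)·(0) + (1)·(1)) / 3 = 26/3 = 8.6667
  S[X_2,X_3] = ((-4)·(-2.5) + (3)·(1.5) + (0)·(2.5) + (1)·(-1.5)) / 3 = 13/3 = 4.3333
  S[X_3,X_3] = ((-2.5)·(-2.5) + (1.5)·(1.5) + (2.5)·(2.5) + (-1.5)·(-1.5)) / 3 = 17/3 = 5.6667

S is symmetric (S[j,i] = S[i,j]). Assembling:

S = [[9.5833, -1.6667, -6.5],
 [-1.6667, 8.6667, 4.3333],
 [-6.5, 4.3333, 5.6667]]


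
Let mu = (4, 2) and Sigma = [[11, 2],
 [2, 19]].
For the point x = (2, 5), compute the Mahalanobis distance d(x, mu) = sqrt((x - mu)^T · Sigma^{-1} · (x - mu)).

Step 1 — centre the observation: (x - mu) = (-2, 3).

Step 2 — invert Sigma. det(Sigma) = 11·19 - (2)² = 205.
  Sigma^{-1} = (1/det) · [[d, -b], [-b, a]] = [[0.0927, -0.0098],
 [-0.0098, 0.0537]].

Step 3 — form the quadratic (x - mu)^T · Sigma^{-1} · (x - mu):
  Sigma^{-1} · (x - mu) = (-0.2146, 0.1805).
  (x - mu)^T · [Sigma^{-1} · (x - mu)] = (-2)·(-0.2146) + (3)·(0.1805) = 0.9707.

Step 4 — take square root: d = √(0.9707) ≈ 0.9853.

d(x, mu) = √(0.9707) ≈ 0.9853


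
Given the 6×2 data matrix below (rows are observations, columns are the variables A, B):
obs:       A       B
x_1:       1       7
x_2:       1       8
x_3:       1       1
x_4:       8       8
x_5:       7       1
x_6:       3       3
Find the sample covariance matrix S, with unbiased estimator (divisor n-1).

Step 1 — column means:
  mean(A) = (1 + 1 + 1 + 8 + 7 + 3) / 6 = 21/6 = 3.5
  mean(B) = (7 + 8 + 1 + 8 + 1 + 3) / 6 = 28/6 = 4.6667

Step 2 — sample covariance S[i,j] = (1/(n-1)) · Σ_k (x_{k,i} - mean_i) · (x_{k,j} - mean_j), with n-1 = 5.
  S[A,A] = ((-2.5)·(-2.5) + (-2.5)·(-2.5) + (-2.5)·(-2.5) + (4.5)·(4.5) + (3.5)·(3.5) + (-0.5)·(-0.5)) / 5 = 51.5/5 = 10.3
  S[A,B] = ((-2.5)·(2.3333) + (-2.5)·(3.3333) + (-2.5)·(-3.6667) + (4.5)·(3.3333) + (3.5)·(-3.6667) + (-0.5)·(-1.6667)) / 5 = -2/5 = -0.4
  S[B,B] = ((2.3333)·(2.3333) + (3.3333)·(3.3333) + (-3.6667)·(-3.6667) + (3.3333)·(3.3333) + (-3.6667)·(-3.6667) + (-1.6667)·(-1.6667)) / 5 = 57.3333/5 = 11.4667

S is symmetric (S[j,i] = S[i,j]). Assembling:

S = [[10.3, -0.4],
 [-0.4, 11.4667]]


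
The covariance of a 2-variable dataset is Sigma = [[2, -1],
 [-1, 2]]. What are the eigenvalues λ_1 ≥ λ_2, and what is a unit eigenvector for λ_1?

Step 1 — characteristic polynomial of 2×2 Sigma:
  det(Sigma - λI) = λ² - trace · λ + det = 0.
  trace = 2 + 2 = 4, det = 2·2 - (-1)² = 3.
Step 2 — discriminant:
  Δ = trace² - 4·det = 16 - 12 = 4.
Step 3 — eigenvalues:
  λ = (trace ± √Δ)/2 = (4 ± 2)/2,
  λ_1 = 3,  λ_2 = 1.

Step 4 — unit eigenvector for λ_1: solve (Sigma - λ_1 I)v = 0. First row:
  (2 - 3)·v_x + (-1)·v_y = 0, i.e. (-1)·v_x + (-1)·v_y = 0,
  so v ∝ (b, λ_1 - a) = (-1, 1); multiply by -1 so the first entry is positive: u = (1, -1).
  ||u|| = √((1)² + (-1)²) = √(2) ≈ 1.4142,
  v_1 = u/||u|| ≈ (0.7071, -0.7071) (||v_1|| = 1).

λ_1 = 3,  λ_2 = 1;  v_1 ≈ (0.7071, -0.7071)


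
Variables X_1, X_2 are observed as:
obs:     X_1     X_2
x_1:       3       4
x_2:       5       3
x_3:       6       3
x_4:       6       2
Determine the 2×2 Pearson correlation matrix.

Step 1 — column means:
  mean(X_1) = (3 + 5 + 6 + 6) / 4 = 20/4 = 5
  mean(X_2) = (4 + 3 + 3 + 2) / 4 = 12/4 = 3

Step 2 — sample variances and covariances s[i,j] = (1/(n-1)) · Σ_k (x_{k,i} - mean_i) · (x_{k,j} - mean_j), with n-1 = 3:
  s[X_1,X_1] = ((-2)·(-2) + (0)·(0) + (1)·(1) + (1)·(1)) / 3 = 6/3 = 2
  s[X_1,X_2] = ((-2)·(1) + (0)·(0) + (1)·(0) + (1)·(-1)) / 3 = -3/3 = -1
  s[X_2,X_2] = ((1)·(1) + (0)·(0) + (0)·(0) + (-1)·(-1)) / 3 = 2/3 = 0.6667
  Sample standard deviations s_i = √(s[i,i]):
  s(X_1) = √(2) = 1.4142
  s(X_2) = √(0.6667) = 0.8165

Step 3 — r_{ij} = s_{ij} / (s_i · s_j):
  r[X_1,X_1] = 1 (diagonal).
  r[X_1,X_2] = -1 / (1.4142 · 0.8165) = -1 / 1.1547 = -0.866
  r[X_2,X_2] = 1 (diagonal).

R is symmetric with unit diagonal. Assembling:

R = [[1, -0.866],
 [-0.866, 1]]


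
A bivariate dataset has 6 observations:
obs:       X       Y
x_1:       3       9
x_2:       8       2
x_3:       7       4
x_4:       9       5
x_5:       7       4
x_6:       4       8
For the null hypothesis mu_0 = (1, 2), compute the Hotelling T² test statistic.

Step 1 — sample mean vector:
  mean(X) = (3 + 8 + 7 + 9 + 7 + 4) / 6 = 38/6 = 6.3333
  mean(Y) = (9 + 2 + 4 + 5 + 4 + 8) / 6 = 32/6 = 5.3333
  x̄ = (6.3333, 5.3333),  deviation x̄ - mu_0 = (6.3333, 5.3333) - (1, 2) = (5.3333, 3.3333).

Step 2 — sample covariance matrix, S[i,j] = (1/(n-1)) · Σ_k (x_{k,i} - mean_i) · (x_{k,j} - mean_j), divisor n-1 = 5:
  S[X,X] = ((-3.3333)·(-3.3333) + (1.6667)·(1.6667) + (0.6667)·(0.6667) + (2.6667)·(2.6667) + (0.6667)·(0.6667) + (-2.3333)·(-2.3333)) / 5 = 27.3333/5 = 5.4667
  S[X,Y] = ((-3.3333)·(3.6667) + (1.6667)·(-3.3333) + (0.6667)·(-1.3333) + (2.6667)·(-0.3333) + (0.6667)·(-1.3333) + (-2.3333)·(2.6667)) / 5 = -26.6667/5 = -5.3333
  S[Y,Y] = ((3.6667)·(3.6667) + (-3.3333)·(-3.3333) + (-1.3333)·(-1.3333) + (-0.3333)·(-0.3333) + (-1.3333)·(-1.3333) + (2.6667)·(2.6667)) / 5 = 35.3333/5 = 7.0667
  S = [[5.4667, -5.3333],
 [-5.3333, 7.0667]].

Step 3 — invert S. det(S) = 5.4667·7.0667 - (-5.3333)² = 10.1867.
  S^{-1} = (1/det) · [[d, -b], [-b, a]] = [[0.6937, 0.5236],
 [0.5236, 0.5366]].

Step 4 — quadratic form (x̄ - mu_0)^T · S^{-1} · (x̄ - mu_0):
  S^{-1} · (x̄ - mu_0) = (5.445, 4.5812),
  (x̄ - mu_0)^T · [...] = (5.3333)·(5.445) + (3.3333)·(4.5812) = 44.3106.

Step 5 — scale by n: T² = 6 · 44.3106 = 265.8639.

T² ≈ 265.8639


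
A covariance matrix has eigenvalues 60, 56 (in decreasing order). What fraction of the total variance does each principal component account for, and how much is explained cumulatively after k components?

Step 1 — total variance = trace(Sigma) = Σ λ_i = 60 + 56 = 116.

Step 2 — fraction explained by component i = λ_i / Σ λ:
  PC1: 60/116 = 0.5172
  PC2: 56/116 = 0.4828

Step 3 — cumulative fraction after k components = (λ_1 + ... + λ_k) / Σ λ:
  k = 1: 60/116 = 0.5172
  k = 2: (60 + 56)/116 = 116/116 = 1

Summary (fraction, with percent):

explained: PC1 0.5172 (51.72%), PC2 0.4828 (48.28%);  cumulative: 0.5172, 1


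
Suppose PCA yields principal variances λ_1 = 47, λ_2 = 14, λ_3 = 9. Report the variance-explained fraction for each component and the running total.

Step 1 — total variance = trace(Sigma) = Σ λ_i = 47 + 14 + 9 = 70.

Step 2 — fraction explained by component i = λ_i / Σ λ:
  PC1: 47/70 = 0.6714
  PC2: 14/70 = 0.2
  PC3: 9/70 = 0.1286

Step 3 — cumulative fraction after k components = (λ_1 + ... + λ_k) / Σ λ:
  k = 1: 47/70 = 0.6714
  k = 2: (47 + 14)/70 = 61/70 = 0.8714
  k = 3: (47 + 14 + 9)/70 = 70/70 = 1

Summary (fraction, with percent):

explained: PC1 0.6714 (67.14%), PC2 0.2 (20%), PC3 0.1286 (12.86%);  cumulative: 0.6714, 0.8714, 1


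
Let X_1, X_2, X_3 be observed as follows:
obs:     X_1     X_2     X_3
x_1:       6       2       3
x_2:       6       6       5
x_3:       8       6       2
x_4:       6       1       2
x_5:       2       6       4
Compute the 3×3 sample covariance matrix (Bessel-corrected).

Step 1 — column means:
  mean(X_1) = (6 + 6 + 8 + 6 + 2) / 5 = 28/5 = 5.6
  mean(X_2) = (2 + 6 + 6 + 1 + 6) / 5 = 21/5 = 4.2
  mean(X_3) = (3 + 5 + 2 + 2 + 4) / 5 = 16/5 = 3.2

Step 2 — sample covariance S[i,j] = (1/(n-1)) · Σ_k (x_{k,i} - mean_i) · (x_{k,j} - mean_j), with n-1 = 4.
  S[X_1,X_1] = ((0.4)·(0.4) + (0.4)·(0.4) + (2.4)·(2.4) + (0.4)·(0.4) + (-3.6)·(-3.6)) / 4 = 19.2/4 = 4.8
  S[X_1,X_2] = ((0.4)·(-2.2) + (0.4)·(1.8) + (2.4)·(1.8) + (0.4)·(-3.2) + (-3.6)·(1.8)) / 4 = -3.6/4 = -0.9
  S[X_1,X_3] = ((0.4)·(-0.2) + (0.4)·(1.8) + (2.4)·(-1.2) + (0.4)·(-1.2) + (-3.6)·(0.8)) / 4 = -5.6/4 = -1.4
  S[X_2,X_2] = ((-2.2)·(-2.2) + (1.8)·(1.8) + (1.8)·(1.8) + (-3.2)·(-3.2) + (1.8)·(1.8)) / 4 = 24.8/4 = 6.2
  S[X_2,X_3] = ((-2.2)·(-0.2) + (1.8)·(1.8) + (1.8)·(-1.2) + (-3.2)·(-1.2) + (1.8)·(0.8)) / 4 = 6.8/4 = 1.7
  S[X_3,X_3] = ((-0.2)·(-0.2) + (1.8)·(1.8) + (-1.2)·(-1.2) + (-1.2)·(-1.2) + (0.8)·(0.8)) / 4 = 6.8/4 = 1.7

S is symmetric (S[j,i] = S[i,j]). Assembling:

S = [[4.8, -0.9, -1.4],
 [-0.9, 6.2, 1.7],
 [-1.4, 1.7, 1.7]]


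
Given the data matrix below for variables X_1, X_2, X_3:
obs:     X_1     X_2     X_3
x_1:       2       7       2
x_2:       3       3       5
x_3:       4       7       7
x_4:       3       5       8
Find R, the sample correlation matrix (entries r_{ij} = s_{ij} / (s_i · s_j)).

Step 1 — column means:
  mean(X_1) = (2 + 3 + 4 + 3) / 4 = 12/4 = 3
  mean(X_2) = (7 + 3 + 7 + 5) / 4 = 22/4 = 5.5
  mean(X_3) = (2 + 5 + 7 + 8) / 4 = 22/4 = 5.5

Step 2 — sample variances and covariances s[i,j] = (1/(n-1)) · Σ_k (x_{k,i} - mean_i) · (x_{k,j} - mean_j), with n-1 = 3:
  s[X_1,X_1] = ((-1)·(-1) + (0)·(0) + (1)·(1) + (0)·(0)) / 3 = 2/3 = 0.6667
  s[X_1,X_2] = ((-1)·(1.5) + (0)·(-2.5) + (1)·(1.5) + (0)·(-0.5)) / 3 = 0/3 = 0
  s[X_1,X_3] = ((-1)·(-3.5) + (0)·(-0.5) + (1)·(1.5) + (0)·(2.5)) / 3 = 5/3 = 1.6667
  s[X_2,X_2] = ((1.5)·(1.5) + (-2.5)·(-2.5) + (1.5)·(1.5) + (-0.5)·(-0.5)) / 3 = 11/3 = 3.6667
  s[X_2,X_3] = ((1.5)·(-3.5) + (-2.5)·(-0.5) + (1.5)·(1.5) + (-0.5)·(2.5)) / 3 = -3/3 = -1
  s[X_3,X_3] = ((-3.5)·(-3.5) + (-0.5)·(-0.5) + (1.5)·(1.5) + (2.5)·(2.5)) / 3 = 21/3 = 7
  Sample standard deviations s_i = √(s[i,i]):
  s(X_1) = √(0.6667) = 0.8165
  s(X_2) = √(3.6667) = 1.9149
  s(X_3) = √(7) = 2.6458

Step 3 — r_{ij} = s_{ij} / (s_i · s_j):
  r[X_1,X_1] = 1 (diagonal).
  r[X_1,X_2] = 0 / (0.8165 · 1.9149) = 0 / 1.5635 = 0
  r[X_1,X_3] = 1.6667 / (0.8165 · 2.6458) = 1.6667 / 2.1602 = 0.7715
  r[X_2,X_2] = 1 (diagonal).
  r[X_2,X_3] = -1 / (1.9149 · 2.6458) = -1 / 5.0662 = -0.1974
  r[X_3,X_3] = 1 (diagonal).

R is symmetric with unit diagonal. Assembling:

R = [[1, 0, 0.7715],
 [0, 1, -0.1974],
 [0.7715, -0.1974, 1]]


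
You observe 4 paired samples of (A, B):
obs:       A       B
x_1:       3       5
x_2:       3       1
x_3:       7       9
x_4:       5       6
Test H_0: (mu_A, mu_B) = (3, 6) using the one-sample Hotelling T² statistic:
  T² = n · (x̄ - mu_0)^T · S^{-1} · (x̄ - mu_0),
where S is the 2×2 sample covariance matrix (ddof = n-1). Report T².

Step 1 — sample mean vector:
  mean(A) = (3 + 3 + 7 + 5) / 4 = 18/4 = 4.5
  mean(B) = (5 + 1 + 9 + 6) / 4 = 21/4 = 5.25
  x̄ = (4.5, 5.25),  deviation x̄ - mu_0 = (4.5, 5.25) - (3, 6) = (1.5, -0.75).

Step 2 — sample covariance matrix, S[i,j] = (1/(n-1)) · Σ_k (x_{k,i} - mean_i) · (x_{k,j} - mean_j), divisor n-1 = 3:
  S[A,A] = ((-1.5)·(-1.5) + (-1.5)·(-1.5) + (2.5)·(2.5) + (0.5)·(0.5)) / 3 = 11/3 = 3.6667
  S[A,B] = ((-1.5)·(-0.25) + (-1.5)·(-4.25) + (2.5)·(3.75) + (0.5)·(0.75)) / 3 = 16.5/3 = 5.5
  S[B,B] = ((-0.25)·(-0.25) + (-4.25)·(-4.25) + (3.75)·(3.75) + (0.75)·(0.75)) / 3 = 32.75/3 = 10.9167
  S = [[3.6667, 5.5],
 [5.5, 10.9167]].

Step 3 — invert S. det(S) = 3.6667·10.9167 - (5.5)² = 9.7778.
  S^{-1} = (1/det) · [[d, -b], [-b, a]] = [[1.1165, -0.5625],
 [-0.5625, 0.375]].

Step 4 — quadratic form (x̄ - mu_0)^T · S^{-1} · (x̄ - mu_0):
  S^{-1} · (x̄ - mu_0) = (2.0966, -1.125),
  (x̄ - mu_0)^T · [...] = (1.5)·(2.0966) + (-0.75)·(-1.125) = 3.9886.

Step 5 — scale by n: T² = 4 · 3.9886 = 15.9545.

T² ≈ 15.9545


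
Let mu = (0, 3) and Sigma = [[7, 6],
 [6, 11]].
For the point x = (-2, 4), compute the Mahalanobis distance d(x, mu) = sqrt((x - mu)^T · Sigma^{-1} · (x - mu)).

Step 1 — centre the observation: (x - mu) = (-2, 1).

Step 2 — invert Sigma. det(Sigma) = 7·11 - (6)² = 41.
  Sigma^{-1} = (1/det) · [[d, -b], [-b, a]] = [[0.2683, -0.1463],
 [-0.1463, 0.1707]].

Step 3 — form the quadratic (x - mu)^T · Sigma^{-1} · (x - mu):
  Sigma^{-1} · (x - mu) = (-0.6829, 0.4634).
  (x - mu)^T · [Sigma^{-1} · (x - mu)] = (-2)·(-0.6829) + (1)·(0.4634) = 1.8293.

Step 4 — take square root: d = √(1.8293) ≈ 1.3525.

d(x, mu) = √(1.8293) ≈ 1.3525


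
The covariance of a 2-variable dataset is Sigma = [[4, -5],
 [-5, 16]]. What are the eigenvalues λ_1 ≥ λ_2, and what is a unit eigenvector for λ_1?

Step 1 — characteristic polynomial of 2×2 Sigma:
  det(Sigma - λI) = λ² - trace · λ + det = 0.
  trace = 4 + 16 = 20, det = 4·16 - (-5)² = 39.
Step 2 — discriminant:
  Δ = trace² - 4·det = 400 - 156 = 244.
Step 3 — eigenvalues:
  λ = (trace ± √Δ)/2 = (20 ± 15.6205)/2,
  λ_1 = 17.8102,  λ_2 = 2.1898.

Step 4 — unit eigenvector for λ_1: solve (Sigma - λ_1 I)v = 0. First row:
  (4 - 17.8102)·v_x + (-5)·v_y = 0, i.e. (-13.8102)·v_x + (-5)·v_y = 0,
  so v ∝ (b, λ_1 - a) = (-5, 13.8102); multiply by -1 so the first entry is positive: u = (5, -13.8102).
  ||u|| = √((5)² + (-13.8102)²) = √(215.723) ≈ 14.6875,
  v_1 = u/||u|| ≈ (0.3404, -0.9403) (||v_1|| = 1).

λ_1 = 17.8102,  λ_2 = 2.1898;  v_1 ≈ (0.3404, -0.9403)


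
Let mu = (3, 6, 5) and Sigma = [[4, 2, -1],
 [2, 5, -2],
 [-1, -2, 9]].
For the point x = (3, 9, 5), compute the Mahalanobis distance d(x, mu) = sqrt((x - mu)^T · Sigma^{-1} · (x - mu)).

Step 1 — centre the observation: (x - mu) = (0, 3, 0).

Step 2 — invert Sigma (cofactor / det for 3×3, or solve directly):
  Sigma^{-1} = [[0.313, -0.1221, 0.0076],
 [-0.1221, 0.2672, 0.0458],
 [0.0076, 0.0458, 0.1221]].

Step 3 — form the quadratic (x - mu)^T · Sigma^{-1} · (x - mu):
  Sigma^{-1} · (x - mu) = (-0.3664, 0.8015, 0.1374).
  (x - mu)^T · [Sigma^{-1} · (x - mu)] = (0)·(-0.3664) + (3)·(0.8015) + (0)·(0.1374) = 2.4046.

Step 4 — take square root: d = √(2.4046) ≈ 1.5507.

d(x, mu) = √(2.4046) ≈ 1.5507


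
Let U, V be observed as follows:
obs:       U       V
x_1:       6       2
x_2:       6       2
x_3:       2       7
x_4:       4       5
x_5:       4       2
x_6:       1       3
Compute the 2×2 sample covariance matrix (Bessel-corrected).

Step 1 — column means:
  mean(U) = (6 + 6 + 2 + 4 + 4 + 1) / 6 = 23/6 = 3.8333
  mean(V) = (2 + 2 + 7 + 5 + 2 + 3) / 6 = 21/6 = 3.5

Step 2 — sample covariance S[i,j] = (1/(n-1)) · Σ_k (x_{k,i} - mean_i) · (x_{k,j} - mean_j), with n-1 = 5.
  S[U,U] = ((2.1667)·(2.1667) + (2.1667)·(2.1667) + (-1.8333)·(-1.8333) + (0.1667)·(0.1667) + (0.1667)·(0.1667) + (-2.8333)·(-2.8333)) / 5 = 20.8333/5 = 4.1667
  S[U,V] = ((2.1667)·(-1.5) + (2.1667)·(-1.5) + (-1.8333)·(3.5) + (0.1667)·(1.5) + (0.1667)·(-1.5) + (-2.8333)·(-0.5)) / 5 = -11.5/5 = -2.3
  S[V,V] = ((-1.5)·(-1.5) + (-1.5)·(-1.5) + (3.5)·(3.5) + (1.5)·(1.5) + (-1.5)·(-1.5) + (-0.5)·(-0.5)) / 5 = 21.5/5 = 4.3

S is symmetric (S[j,i] = S[i,j]). Assembling:

S = [[4.1667, -2.3],
 [-2.3, 4.3]]


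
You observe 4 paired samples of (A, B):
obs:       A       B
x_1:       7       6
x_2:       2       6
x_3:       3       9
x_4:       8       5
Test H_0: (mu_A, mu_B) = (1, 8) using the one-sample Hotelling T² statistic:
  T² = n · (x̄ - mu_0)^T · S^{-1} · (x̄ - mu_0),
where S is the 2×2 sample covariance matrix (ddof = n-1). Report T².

Step 1 — sample mean vector:
  mean(A) = (7 + 2 + 3 + 8) / 4 = 20/4 = 5
  mean(B) = (6 + 6 + 9 + 5) / 4 = 26/4 = 6.5
  x̄ = (5, 6.5),  deviation x̄ - mu_0 = (5, 6.5) - (1, 8) = (4, -1.5).

Step 2 — sample covariance matrix, S[i,j] = (1/(n-1)) · Σ_k (x_{k,i} - mean_i) · (x_{k,j} - mean_j), divisor n-1 = 3:
  S[A,A] = ((2)·(2) + (-3)·(-3) + (-2)·(-2) + (3)·(3)) / 3 = 26/3 = 8.6667
  S[A,B] = ((2)·(-0.5) + (-3)·(-0.5) + (-2)·(2.5) + (3)·(-1.5)) / 3 = -9/3 = -3
  S[B,B] = ((-0.5)·(-0.5) + (-0.5)·(-0.5) + (2.5)·(2.5) + (-1.5)·(-1.5)) / 3 = 9/3 = 3
  S = [[8.6667, -3],
 [-3, 3]].

Step 3 — invert S. det(S) = 8.6667·3 - (-3)² = 17.
  S^{-1} = (1/det) · [[d, -b], [-b, a]] = [[0.1765, 0.1765],
 [0.1765, 0.5098]].

Step 4 — quadratic form (x̄ - mu_0)^T · S^{-1} · (x̄ - mu_0):
  S^{-1} · (x̄ - mu_0) = (0.4412, -0.0588),
  (x̄ - mu_0)^T · [...] = (4)·(0.4412) + (-1.5)·(-0.0588) = 1.8529.

Step 5 — scale by n: T² = 4 · 1.8529 = 7.4118.

T² ≈ 7.4118
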